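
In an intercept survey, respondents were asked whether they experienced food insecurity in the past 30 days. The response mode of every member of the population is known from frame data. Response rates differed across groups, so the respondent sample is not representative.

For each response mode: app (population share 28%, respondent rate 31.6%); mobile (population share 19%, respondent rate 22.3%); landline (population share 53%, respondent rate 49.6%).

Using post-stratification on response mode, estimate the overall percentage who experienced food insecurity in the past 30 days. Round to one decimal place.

39.4%

Each cell contributes population-share × respondent value:
  app: 0.28 × 31.6 = 8.848
  mobile: 0.19 × 22.3 = 4.237
  landline: 0.53 × 49.6 = 26.288
Post-stratified estimate = 39.373 → 39.4%.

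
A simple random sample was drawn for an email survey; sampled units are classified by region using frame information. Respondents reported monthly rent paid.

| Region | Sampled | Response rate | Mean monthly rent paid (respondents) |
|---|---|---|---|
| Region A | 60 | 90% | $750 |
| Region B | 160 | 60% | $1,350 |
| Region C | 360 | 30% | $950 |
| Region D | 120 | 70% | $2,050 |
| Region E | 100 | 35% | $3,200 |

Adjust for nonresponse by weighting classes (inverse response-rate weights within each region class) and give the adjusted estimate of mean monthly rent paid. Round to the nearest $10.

Each respondent's weight = sampled/responded in their class; summing within a class gives n_sampled, so:
  Region A: 60 × 750 = 45,000
  Region B: 160 × 1350 = 216,000
  Region C: 360 × 950 = 342,000
  Region D: 120 × 2050 = 246,000
  Region E: 100 × 3200 = 320,000
Adjusted estimate = 1,169,000 / 800 = 1461.25 → $1,460.

$1,460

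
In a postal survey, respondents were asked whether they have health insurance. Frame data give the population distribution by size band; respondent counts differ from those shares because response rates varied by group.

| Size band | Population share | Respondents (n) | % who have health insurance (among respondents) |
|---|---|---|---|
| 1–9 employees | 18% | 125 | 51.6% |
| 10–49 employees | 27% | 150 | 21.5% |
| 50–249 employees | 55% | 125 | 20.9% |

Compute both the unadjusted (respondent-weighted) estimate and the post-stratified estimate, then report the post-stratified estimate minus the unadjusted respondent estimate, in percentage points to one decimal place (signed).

-4.1 percentage points

Unadjusted (pooled respondent) estimate weights by respondent counts:
  (125/400)×51.6 + (150/400)×21.5 + (125/400)×20.9 = 30.7188%
Post-stratified estimate weights by population shares:
  0.18×51.6 + 0.27×21.5 + 0.55×20.9 = 26.588%
Difference = 26.588 − 30.7188 = -4.1307 pp.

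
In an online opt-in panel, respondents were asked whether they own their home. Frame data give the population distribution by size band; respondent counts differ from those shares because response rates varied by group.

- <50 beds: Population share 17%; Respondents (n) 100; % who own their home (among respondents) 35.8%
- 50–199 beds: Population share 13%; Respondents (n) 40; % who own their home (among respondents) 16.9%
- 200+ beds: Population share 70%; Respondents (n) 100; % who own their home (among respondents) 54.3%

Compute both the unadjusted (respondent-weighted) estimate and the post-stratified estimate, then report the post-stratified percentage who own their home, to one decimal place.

Unadjusted (pooled respondent) estimate weights by respondent counts:
  (100/240)×35.8 + (40/240)×16.9 + (100/240)×54.3 = 40.3583%
Reweighting by population size band shares:
  0.17×35.8 + 0.13×16.9 + 0.7×54.3 = 46.293%

46.3%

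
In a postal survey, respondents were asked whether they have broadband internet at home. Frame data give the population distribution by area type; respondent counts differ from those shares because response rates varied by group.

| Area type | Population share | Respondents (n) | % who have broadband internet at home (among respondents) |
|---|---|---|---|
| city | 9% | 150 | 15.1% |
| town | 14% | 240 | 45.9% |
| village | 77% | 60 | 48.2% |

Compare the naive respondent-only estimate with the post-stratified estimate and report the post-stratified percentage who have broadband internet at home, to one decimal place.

Unadjusted (pooled respondent) estimate weights by respondent counts:
  (150/450)×15.1 + (240/450)×45.9 + (60/450)×48.2 = 35.94%
Post-stratified estimate weights by population shares:
  0.09×15.1 + 0.14×45.9 + 0.77×48.2 = 44.899%

44.9%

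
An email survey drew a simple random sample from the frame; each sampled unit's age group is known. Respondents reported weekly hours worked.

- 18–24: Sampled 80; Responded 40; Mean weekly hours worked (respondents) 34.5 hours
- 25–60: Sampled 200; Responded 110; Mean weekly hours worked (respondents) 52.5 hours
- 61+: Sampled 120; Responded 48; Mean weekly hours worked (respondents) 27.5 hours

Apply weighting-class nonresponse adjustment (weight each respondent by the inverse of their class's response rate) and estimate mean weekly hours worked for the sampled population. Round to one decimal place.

41.4

Class response rates: 18–24 40/80 = 50%, 25–60 110/200 = 55%, 61+ 48/120 = 40%.
Each respondent's weight = sampled/responded in their class; summing within a class gives n_sampled, so:
  18–24: 80 × 34.5 = 2760
  25–60: 200 × 52.5 = 10,500
  61+: 120 × 27.5 = 3300
Adjusted estimate = 16,560 / 400 = 41.4 → 41.4.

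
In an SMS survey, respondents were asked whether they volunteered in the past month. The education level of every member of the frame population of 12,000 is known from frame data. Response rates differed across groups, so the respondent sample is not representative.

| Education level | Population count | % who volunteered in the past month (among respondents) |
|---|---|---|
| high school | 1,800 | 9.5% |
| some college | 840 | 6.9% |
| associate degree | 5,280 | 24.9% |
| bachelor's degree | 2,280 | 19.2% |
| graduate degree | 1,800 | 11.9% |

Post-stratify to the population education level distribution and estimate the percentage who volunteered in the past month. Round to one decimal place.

18.3%

Each cell contributes population-share × respondent value:
  high school: (1,800/12,000) × 9.5 = 1.425
  some college: (840/12,000) × 6.9 = 0.483
  associate degree: (5,280/12,000) × 24.9 = 10.956
  bachelor's degree: (2,280/12,000) × 19.2 = 3.648
  graduate degree: (1,800/12,000) × 11.9 = 1.785
Post-stratified estimate = 18.297 → 18.3%.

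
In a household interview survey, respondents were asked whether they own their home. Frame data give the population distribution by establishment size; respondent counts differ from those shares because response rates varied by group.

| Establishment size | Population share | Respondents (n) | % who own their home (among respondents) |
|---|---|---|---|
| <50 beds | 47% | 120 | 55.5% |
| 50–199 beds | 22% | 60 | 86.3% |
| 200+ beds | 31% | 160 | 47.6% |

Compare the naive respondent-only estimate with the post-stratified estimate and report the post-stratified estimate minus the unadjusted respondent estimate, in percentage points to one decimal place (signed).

+2.6 percentage points

Without adjustment, the pooled respondent share is:
  (120/340)×55.5 + (60/340)×86.3 + (160/340)×47.6 = 57.2176%
Reweighting by population establishment size shares:
  0.47×55.5 + 0.22×86.3 + 0.31×47.6 = 59.827%
Difference = 59.827 − 57.2176 = 2.6094 pp.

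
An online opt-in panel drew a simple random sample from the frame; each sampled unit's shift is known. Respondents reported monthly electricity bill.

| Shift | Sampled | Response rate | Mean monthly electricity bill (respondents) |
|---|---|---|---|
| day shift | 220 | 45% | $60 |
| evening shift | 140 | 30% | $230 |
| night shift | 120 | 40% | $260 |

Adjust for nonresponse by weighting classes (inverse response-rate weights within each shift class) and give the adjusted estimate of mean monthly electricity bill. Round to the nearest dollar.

$160

Inverse-response-rate weighting restores each class to its sampled count, so class totals weight by n_sampled:
  day shift: 220 × 60 = 13,200
  evening shift: 140 × 230 = 32,200
  night shift: 120 × 260 = 31,200
Adjusted estimate = 76,600 / 480 = 159.583 → $160.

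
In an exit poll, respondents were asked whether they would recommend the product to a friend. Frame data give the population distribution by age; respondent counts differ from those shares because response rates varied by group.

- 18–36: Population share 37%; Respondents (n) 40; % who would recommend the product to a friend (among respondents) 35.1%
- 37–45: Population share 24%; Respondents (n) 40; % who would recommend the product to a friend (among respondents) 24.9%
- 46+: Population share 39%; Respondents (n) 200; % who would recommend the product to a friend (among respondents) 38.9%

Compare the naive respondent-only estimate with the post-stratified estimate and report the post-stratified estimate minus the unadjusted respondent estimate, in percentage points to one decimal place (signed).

Without adjustment, the pooled respondent share is:
  (40/280)×35.1 + (40/280)×24.9 + (200/280)×38.9 = 36.3571%
Post-stratified estimate weights by population shares:
  0.37×35.1 + 0.24×24.9 + 0.39×38.9 = 34.134%
Difference = 34.134 − 36.3571 = -2.2231 pp.

-2.2 percentage points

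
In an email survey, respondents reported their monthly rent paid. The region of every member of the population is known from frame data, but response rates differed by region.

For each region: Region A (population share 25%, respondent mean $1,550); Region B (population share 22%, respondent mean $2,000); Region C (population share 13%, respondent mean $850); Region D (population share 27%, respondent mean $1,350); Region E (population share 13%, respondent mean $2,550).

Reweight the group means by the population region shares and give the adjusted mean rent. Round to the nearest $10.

$1,630

Weight each group's respondent value by its population share:
  Region A: 0.25 × 1550 = 387.5
  Region B: 0.22 × 2000 = 440
  Region C: 0.13 × 850 = 110.5
  Region D: 0.27 × 1350 = 364.5
  Region E: 0.13 × 2550 = 331.5
Post-stratified estimate = 1634 → $1,630.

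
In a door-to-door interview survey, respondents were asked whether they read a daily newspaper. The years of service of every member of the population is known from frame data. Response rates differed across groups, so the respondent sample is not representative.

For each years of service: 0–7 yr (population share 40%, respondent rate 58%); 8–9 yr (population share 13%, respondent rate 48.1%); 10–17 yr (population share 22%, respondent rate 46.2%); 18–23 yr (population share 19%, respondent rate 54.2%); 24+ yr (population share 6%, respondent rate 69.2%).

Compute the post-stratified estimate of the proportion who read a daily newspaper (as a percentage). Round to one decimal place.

54.1%

Reweight to the known years of service distribution:
  0–7 yr: 0.4 × 58 = 23.2
  8–9 yr: 0.13 × 48.1 = 6.253
  10–17 yr: 0.22 × 46.2 = 10.164
  18–23 yr: 0.19 × 54.2 = 10.298
  24+ yr: 0.06 × 69.2 = 4.152
Post-stratified estimate = 54.067 → 54.1%.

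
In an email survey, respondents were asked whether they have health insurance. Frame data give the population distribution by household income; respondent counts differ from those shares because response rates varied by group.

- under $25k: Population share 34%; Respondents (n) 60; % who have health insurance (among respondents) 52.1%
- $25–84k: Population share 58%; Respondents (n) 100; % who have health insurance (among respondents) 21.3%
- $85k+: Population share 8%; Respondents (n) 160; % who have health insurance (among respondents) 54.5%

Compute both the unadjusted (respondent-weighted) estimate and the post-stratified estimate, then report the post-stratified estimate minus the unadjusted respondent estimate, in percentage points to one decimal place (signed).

Without adjustment, the pooled respondent share is:
  (60/320)×52.1 + (100/320)×21.3 + (160/320)×54.5 = 43.675%
Post-stratifying to population shares instead:
  0.34×52.1 + 0.58×21.3 + 0.08×54.5 = 34.428%
Difference = 34.428 − 43.675 = -9.247 pp.

-9.2 percentage points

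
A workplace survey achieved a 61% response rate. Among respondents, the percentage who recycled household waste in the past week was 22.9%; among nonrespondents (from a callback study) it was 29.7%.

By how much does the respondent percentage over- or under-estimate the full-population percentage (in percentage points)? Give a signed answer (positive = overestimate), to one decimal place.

-2.7 percentage points

Nonresponse fraction = 1 − 0.61 = 0.39.
Bias = (nonresponse fraction) × (respondent percentage − nonrespondent percentage)
     = 0.39 × (22.9 − 29.7) = 0.39 × -6.8 = -2.652.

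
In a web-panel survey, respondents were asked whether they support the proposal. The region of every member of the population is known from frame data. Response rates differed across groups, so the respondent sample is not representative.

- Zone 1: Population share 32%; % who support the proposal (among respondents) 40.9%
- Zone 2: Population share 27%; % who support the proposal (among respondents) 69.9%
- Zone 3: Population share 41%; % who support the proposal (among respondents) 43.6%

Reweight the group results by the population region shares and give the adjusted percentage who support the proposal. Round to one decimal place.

49.8%

Post-stratification weights by population share, not respondent share:
  Zone 1: 0.32 × 40.9 = 13.088
  Zone 2: 0.27 × 69.9 = 18.873
  Zone 3: 0.41 × 43.6 = 17.876
Post-stratified estimate = 49.837 → 49.8%.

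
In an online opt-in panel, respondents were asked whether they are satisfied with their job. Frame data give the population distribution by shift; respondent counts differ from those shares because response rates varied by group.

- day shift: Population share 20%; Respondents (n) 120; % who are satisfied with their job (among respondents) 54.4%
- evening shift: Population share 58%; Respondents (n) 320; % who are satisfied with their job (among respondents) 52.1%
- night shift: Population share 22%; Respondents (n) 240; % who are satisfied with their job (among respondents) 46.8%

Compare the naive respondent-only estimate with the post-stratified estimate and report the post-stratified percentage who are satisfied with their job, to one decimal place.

Without adjustment, the pooled respondent share is:
  (120/680)×54.4 + (320/680)×52.1 + (240/680)×46.8 = 50.6353%
Reweighting by population shift shares:
  0.2×54.4 + 0.58×52.1 + 0.22×46.8 = 51.394%

51.4%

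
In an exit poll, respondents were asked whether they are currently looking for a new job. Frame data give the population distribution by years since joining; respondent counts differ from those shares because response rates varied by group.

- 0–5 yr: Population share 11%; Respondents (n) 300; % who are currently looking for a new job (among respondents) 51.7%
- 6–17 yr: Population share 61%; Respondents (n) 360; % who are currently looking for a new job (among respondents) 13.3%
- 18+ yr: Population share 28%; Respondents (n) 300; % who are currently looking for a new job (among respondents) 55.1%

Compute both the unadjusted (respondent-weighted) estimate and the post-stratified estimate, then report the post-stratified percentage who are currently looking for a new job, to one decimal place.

Naive respondent-only estimate (weights = respondent counts):
  (300/960)×51.7 + (360/960)×13.3 + (300/960)×55.1 = 38.3625%
Post-stratified estimate weights by population shares:
  0.11×51.7 + 0.61×13.3 + 0.28×55.1 = 29.228%

29.2%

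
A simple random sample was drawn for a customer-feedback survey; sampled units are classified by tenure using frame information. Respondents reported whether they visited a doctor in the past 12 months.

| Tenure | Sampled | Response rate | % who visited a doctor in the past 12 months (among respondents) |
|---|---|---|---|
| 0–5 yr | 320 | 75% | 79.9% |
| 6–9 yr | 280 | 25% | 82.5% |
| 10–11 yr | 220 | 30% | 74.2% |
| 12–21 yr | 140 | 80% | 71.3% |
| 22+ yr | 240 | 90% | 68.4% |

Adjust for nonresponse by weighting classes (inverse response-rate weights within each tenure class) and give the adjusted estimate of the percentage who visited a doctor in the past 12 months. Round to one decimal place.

Inverse-response-rate weighting restores each class to its sampled count, so class totals weight by n_sampled:
  0–5 yr: 320 × 79.9 = 25,568
  6–9 yr: 280 × 82.5 = 23,100
  10–11 yr: 220 × 74.2 = 16,324
  12–21 yr: 140 × 71.3 = 9982
  22+ yr: 240 × 68.4 = 16,416
Adjusted estimate = 91,390 / 1,200 = 76.1583 → 76.2%.

76.2%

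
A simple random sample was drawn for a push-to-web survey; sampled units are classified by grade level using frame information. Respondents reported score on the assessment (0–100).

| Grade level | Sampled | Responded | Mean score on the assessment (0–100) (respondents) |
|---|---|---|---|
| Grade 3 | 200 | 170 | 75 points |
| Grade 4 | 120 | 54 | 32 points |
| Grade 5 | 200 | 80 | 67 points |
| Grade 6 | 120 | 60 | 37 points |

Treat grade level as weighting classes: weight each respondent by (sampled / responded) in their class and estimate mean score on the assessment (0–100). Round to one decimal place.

57.3

Class response rates: Grade 3 170/200 = 85%, Grade 4 54/120 = 45%, Grade 5 80/200 = 40%, Grade 6 60/120 = 50%.
Weighting each respondent by the inverse class response rate inflates each class back to its sampled size, so the class weight is n_sampled:
  Grade 3: 200 × 75 = 15,000
  Grade 4: 120 × 32 = 3840
  Grade 5: 200 × 67 = 13,400
  Grade 6: 120 × 37 = 4440
Adjusted estimate = 36,680 / 640 = 57.3125 → 57.3.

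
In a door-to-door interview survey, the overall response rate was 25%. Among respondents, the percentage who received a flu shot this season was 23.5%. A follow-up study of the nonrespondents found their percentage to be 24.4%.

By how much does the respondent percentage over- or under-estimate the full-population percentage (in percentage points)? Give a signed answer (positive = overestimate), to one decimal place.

Nonresponse fraction = 1 − 0.25 = 0.75.
Bias = (nonresponse fraction) × (respondent percentage − nonrespondent percentage)
     = 0.75 × (23.5 − 24.4) = 0.75 × -0.9 = -0.675.

-0.7 percentage points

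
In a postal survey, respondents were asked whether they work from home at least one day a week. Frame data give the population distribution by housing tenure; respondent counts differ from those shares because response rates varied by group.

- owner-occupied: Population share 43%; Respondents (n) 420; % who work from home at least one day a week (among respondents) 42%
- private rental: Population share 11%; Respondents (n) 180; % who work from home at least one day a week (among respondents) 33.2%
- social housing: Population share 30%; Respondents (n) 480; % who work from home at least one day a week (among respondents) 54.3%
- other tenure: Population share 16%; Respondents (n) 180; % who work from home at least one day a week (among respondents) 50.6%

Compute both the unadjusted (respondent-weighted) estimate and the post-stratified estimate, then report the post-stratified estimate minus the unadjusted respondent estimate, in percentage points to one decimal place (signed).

Without adjustment, the pooled respondent share is:
  (420/1260)×42 + (180/1260)×33.2 + (480/1260)×54.3 + (180/1260)×50.6 = 46.6571%
Reweighting by population housing tenure shares:
  0.43×42 + 0.11×33.2 + 0.3×54.3 + 0.16×50.6 = 46.098%
Difference = 46.098 − 46.6571 = -0.5591 pp.

-0.6 percentage points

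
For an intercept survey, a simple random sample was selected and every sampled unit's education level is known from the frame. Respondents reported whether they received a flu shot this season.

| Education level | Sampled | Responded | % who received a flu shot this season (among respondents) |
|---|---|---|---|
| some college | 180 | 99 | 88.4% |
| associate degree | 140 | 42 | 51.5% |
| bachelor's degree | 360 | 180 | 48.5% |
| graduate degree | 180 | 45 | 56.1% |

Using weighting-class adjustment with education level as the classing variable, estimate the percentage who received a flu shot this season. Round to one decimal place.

58.9%

Class response rates: some college 99/180 = 55%, associate degree 42/140 = 30%, bachelor's degree 180/360 = 50%, graduate degree 45/180 = 25%.
Each respondent's weight = sampled/responded in their class; summing within a class gives n_sampled, so:
  some college: 180 × 88.4 = 15912
  associate degree: 140 × 51.5 = 7210
  bachelor's degree: 360 × 48.5 = 17,460
  graduate degree: 180 × 56.1 = 10,098
Adjusted estimate = 50,680 / 860 = 58.9302 → 58.9%.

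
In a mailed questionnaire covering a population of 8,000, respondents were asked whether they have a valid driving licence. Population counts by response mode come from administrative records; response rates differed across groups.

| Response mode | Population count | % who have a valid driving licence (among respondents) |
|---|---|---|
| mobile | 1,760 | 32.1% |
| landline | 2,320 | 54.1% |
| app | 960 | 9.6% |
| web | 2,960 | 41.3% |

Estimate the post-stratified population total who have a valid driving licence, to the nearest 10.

Estimated count per cell = population count × respondent percentage:
  mobile: 1,760 × 32.1% = 564.96
  landline: 2,320 × 54.1% = 1255.12
  app: 960 × 9.6% = 92.16
  web: 2,960 × 41.3% = 1222.48
Estimated total = 3134.72 → 3,130.

3,130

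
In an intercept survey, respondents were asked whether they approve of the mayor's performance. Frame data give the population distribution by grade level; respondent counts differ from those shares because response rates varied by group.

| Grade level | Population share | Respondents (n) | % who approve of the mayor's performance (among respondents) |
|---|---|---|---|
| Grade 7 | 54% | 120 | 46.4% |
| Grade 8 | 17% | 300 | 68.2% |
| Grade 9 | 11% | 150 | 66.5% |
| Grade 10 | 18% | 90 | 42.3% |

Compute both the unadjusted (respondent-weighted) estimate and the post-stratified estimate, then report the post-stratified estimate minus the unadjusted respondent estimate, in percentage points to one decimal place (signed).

Without adjustment, the pooled respondent share is:
  (120/660)×46.4 + (300/660)×68.2 + (150/660)×66.5 + (90/660)×42.3 = 60.3182%
Post-stratifying to population shares instead:
  0.54×46.4 + 0.17×68.2 + 0.11×66.5 + 0.18×42.3 = 51.579%
Difference = 51.579 − 60.3182 = -8.7392 pp.

-8.7 percentage points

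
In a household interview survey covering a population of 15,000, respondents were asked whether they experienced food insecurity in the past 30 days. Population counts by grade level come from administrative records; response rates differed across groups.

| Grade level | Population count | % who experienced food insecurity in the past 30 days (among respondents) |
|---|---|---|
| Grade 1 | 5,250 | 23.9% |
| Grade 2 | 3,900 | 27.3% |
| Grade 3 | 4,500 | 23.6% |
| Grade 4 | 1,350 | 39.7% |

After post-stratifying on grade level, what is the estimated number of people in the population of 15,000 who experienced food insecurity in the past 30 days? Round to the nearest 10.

3,920

Each cell contributes its population count × the respondent rate:
  Grade 1: 5,250 × 23.9% = 1254.75
  Grade 2: 3,900 × 27.3% = 1064.7
  Grade 3: 4,500 × 23.6% = 1062
  Grade 4: 1,350 × 39.7% = 535.95
Estimated total = 3917.4 → 3,920.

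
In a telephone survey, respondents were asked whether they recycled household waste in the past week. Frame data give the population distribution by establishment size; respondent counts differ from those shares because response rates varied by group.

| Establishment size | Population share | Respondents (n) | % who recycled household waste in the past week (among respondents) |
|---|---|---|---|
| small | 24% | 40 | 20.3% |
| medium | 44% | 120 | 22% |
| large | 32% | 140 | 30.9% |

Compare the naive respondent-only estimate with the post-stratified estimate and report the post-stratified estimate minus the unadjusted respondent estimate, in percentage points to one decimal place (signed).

-1.5 percentage points

Naive respondent-only estimate (weights = respondent counts):
  (40/300)×20.3 + (120/300)×22 + (140/300)×30.9 = 25.9267%
Post-stratified estimate weights by population shares:
  0.24×20.3 + 0.44×22 + 0.32×30.9 = 24.44%
Difference = 24.44 − 25.9267 = -1.4867 pp.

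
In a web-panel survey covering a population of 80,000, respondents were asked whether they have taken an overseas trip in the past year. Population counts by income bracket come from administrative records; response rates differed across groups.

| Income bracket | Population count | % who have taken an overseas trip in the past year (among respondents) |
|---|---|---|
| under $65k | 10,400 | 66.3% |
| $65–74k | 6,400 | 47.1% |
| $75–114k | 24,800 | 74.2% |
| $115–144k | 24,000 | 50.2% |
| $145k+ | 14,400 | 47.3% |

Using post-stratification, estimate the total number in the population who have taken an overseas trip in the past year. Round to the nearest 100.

47,200

Apply each group's respondent rate to its population count:
  under $65k: 10,400 × 66.3% = 6895.2
  $65–74k: 6,400 × 47.1% = 3014.4
  $75–114k: 24,800 × 74.2% = 18401.6
  $115–144k: 24,000 × 50.2% = 12,048
  $145k+: 14,400 × 47.3% = 6811.2
Estimated total = 47170.4 → 47,200.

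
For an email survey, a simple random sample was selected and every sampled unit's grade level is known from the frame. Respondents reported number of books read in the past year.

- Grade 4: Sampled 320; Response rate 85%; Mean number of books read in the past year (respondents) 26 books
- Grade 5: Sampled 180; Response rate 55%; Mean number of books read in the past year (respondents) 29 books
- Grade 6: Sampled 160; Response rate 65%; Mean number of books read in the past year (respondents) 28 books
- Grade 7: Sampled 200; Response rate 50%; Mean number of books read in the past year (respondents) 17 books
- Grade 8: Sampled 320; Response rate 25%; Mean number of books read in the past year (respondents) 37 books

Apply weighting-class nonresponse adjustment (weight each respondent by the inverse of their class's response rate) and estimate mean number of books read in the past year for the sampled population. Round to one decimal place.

Weighting each respondent by the inverse class response rate inflates each class back to its sampled size, so the class weight is n_sampled:
  Grade 4: 320 × 26 = 8320
  Grade 5: 180 × 29 = 5220
  Grade 6: 160 × 28 = 4480
  Grade 7: 200 × 17 = 3400
  Grade 8: 320 × 37 = 11,840
Adjusted estimate = 33,260 / 1,180 = 28.1864 → 28.2.

28.2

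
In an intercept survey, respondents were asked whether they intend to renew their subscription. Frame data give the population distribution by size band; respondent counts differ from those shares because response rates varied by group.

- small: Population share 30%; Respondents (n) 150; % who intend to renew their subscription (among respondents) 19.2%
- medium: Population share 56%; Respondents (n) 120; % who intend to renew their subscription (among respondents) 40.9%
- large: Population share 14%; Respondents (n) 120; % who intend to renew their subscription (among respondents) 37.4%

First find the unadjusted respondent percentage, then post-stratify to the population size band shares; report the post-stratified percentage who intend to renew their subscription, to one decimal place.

Without adjustment, the pooled respondent share is:
  (150/390)×19.2 + (120/390)×40.9 + (120/390)×37.4 = 31.4769%
Reweighting by population size band shares:
  0.3×19.2 + 0.56×40.9 + 0.14×37.4 = 33.9%

33.9%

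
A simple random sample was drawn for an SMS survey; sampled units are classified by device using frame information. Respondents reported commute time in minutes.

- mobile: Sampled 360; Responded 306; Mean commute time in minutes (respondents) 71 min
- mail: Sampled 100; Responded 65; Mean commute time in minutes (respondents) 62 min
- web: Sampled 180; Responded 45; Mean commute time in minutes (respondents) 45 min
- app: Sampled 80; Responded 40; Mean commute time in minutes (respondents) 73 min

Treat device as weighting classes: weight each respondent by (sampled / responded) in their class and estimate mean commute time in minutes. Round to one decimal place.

63.5

Response rates by class: mobile 306/360 = 85%, mail 65/100 = 65%, web 45/180 = 25%, app 40/80 = 50%.
Weighting each respondent by the inverse class response rate inflates each class back to its sampled size, so the class weight is n_sampled:
  mobile: 360 × 71 = 25,560
  mail: 100 × 62 = 6200
  web: 180 × 45 = 8100
  app: 80 × 73 = 5840
Adjusted estimate = 45,700 / 720 = 63.4722 → 63.5.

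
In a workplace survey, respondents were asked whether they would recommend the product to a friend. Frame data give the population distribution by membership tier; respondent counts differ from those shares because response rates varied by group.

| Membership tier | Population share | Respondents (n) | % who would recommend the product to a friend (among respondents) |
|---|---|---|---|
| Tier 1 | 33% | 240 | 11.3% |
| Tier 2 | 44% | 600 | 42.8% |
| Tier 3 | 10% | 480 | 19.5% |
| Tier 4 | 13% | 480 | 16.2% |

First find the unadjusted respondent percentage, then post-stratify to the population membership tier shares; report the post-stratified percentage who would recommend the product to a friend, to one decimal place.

26.6%

Naive respondent-only estimate (weights = respondent counts):
  (240/1800)×11.3 + (600/1800)×42.8 + (480/1800)×19.5 + (480/1800)×16.2 = 25.2933%
Reweighting by population membership tier shares:
  0.33×11.3 + 0.44×42.8 + 0.1×19.5 + 0.13×16.2 = 26.617%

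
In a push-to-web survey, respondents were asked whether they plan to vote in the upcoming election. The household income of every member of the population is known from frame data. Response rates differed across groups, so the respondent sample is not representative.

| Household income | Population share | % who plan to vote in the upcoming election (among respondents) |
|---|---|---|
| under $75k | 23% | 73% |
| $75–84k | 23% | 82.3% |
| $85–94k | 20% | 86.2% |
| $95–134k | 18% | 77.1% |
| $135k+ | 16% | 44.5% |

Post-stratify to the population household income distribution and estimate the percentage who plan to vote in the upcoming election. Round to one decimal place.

Each cell contributes population-share × respondent value:
  under $75k: 0.23 × 73 = 16.79
  $75–84k: 0.23 × 82.3 = 18.929
  $85–94k: 0.2 × 86.2 = 17.24
  $95–134k: 0.18 × 77.1 = 13.878
  $135k+: 0.16 × 44.5 = 7.12
Post-stratified estimate = 73.957 → 74.0%.

74.0%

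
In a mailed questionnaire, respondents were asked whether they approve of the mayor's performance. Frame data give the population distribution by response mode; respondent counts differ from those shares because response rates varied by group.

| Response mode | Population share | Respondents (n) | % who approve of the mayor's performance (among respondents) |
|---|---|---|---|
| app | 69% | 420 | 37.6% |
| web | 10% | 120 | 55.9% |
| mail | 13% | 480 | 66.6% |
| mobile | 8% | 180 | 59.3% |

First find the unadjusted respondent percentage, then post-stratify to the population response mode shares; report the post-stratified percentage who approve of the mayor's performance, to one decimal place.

44.9%

Without adjustment, the pooled respondent share is:
  (420/1200)×37.6 + (120/1200)×55.9 + (480/1200)×66.6 + (180/1200)×59.3 = 54.285%
Post-stratifying to population shares instead:
  0.69×37.6 + 0.1×55.9 + 0.13×66.6 + 0.08×59.3 = 44.936%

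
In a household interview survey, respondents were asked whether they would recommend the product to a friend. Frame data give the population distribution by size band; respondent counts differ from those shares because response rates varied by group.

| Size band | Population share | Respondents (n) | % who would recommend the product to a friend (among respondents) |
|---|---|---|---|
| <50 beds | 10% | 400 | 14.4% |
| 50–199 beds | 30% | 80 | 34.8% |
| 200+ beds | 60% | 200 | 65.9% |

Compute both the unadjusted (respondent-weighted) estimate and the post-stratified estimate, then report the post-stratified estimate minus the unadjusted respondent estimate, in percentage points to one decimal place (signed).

+19.5 percentage points

Without adjustment, the pooled respondent share is:
  (400/680)×14.4 + (80/680)×34.8 + (200/680)×65.9 = 31.9471%
Post-stratifying to population shares instead:
  0.1×14.4 + 0.3×34.8 + 0.6×65.9 = 51.42%
Difference = 51.42 − 31.9471 = 19.4729 pp.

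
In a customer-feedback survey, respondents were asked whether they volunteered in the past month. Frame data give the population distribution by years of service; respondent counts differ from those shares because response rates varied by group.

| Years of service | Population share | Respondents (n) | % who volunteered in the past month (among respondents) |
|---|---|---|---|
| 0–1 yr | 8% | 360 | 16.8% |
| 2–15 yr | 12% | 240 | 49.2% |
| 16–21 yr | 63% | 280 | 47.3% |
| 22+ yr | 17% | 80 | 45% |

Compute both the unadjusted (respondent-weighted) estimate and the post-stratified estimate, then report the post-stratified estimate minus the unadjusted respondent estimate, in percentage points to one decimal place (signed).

+8.6 percentage points

Without adjustment, the pooled respondent share is:
  (360/960)×16.8 + (240/960)×49.2 + (280/960)×47.3 + (80/960)×45 = 36.1458%
Reweighting by population years of service shares:
  0.08×16.8 + 0.12×49.2 + 0.63×47.3 + 0.17×45 = 44.697%
Difference = 44.697 − 36.1458 = 8.5512 pp.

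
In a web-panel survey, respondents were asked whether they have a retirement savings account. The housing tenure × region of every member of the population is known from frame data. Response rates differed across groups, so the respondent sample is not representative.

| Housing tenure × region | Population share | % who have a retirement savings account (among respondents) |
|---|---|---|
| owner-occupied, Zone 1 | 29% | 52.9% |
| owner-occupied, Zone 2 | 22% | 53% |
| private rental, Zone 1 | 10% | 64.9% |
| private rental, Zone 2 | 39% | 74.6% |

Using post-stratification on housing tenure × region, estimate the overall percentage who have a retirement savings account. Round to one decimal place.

Post-stratification weights by population share, not respondent share:
  owner-occupied, Zone 1: 0.29 × 52.9 = 15.341
  owner-occupied, Zone 2: 0.22 × 53 = 11.66
  private rental, Zone 1: 0.1 × 64.9 = 6.49
  private rental, Zone 2: 0.39 × 74.6 = 29.094
Post-stratified estimate = 62.585 → 62.6%.

62.6%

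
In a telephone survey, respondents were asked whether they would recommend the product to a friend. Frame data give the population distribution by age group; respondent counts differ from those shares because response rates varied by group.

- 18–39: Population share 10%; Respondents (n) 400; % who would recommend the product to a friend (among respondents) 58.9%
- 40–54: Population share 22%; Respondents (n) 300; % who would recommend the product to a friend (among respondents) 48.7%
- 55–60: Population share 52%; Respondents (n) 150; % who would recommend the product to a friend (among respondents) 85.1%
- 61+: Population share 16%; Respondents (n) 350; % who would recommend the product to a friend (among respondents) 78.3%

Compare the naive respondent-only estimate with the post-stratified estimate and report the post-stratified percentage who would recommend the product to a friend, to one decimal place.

Unadjusted (pooled respondent) estimate weights by respondent counts:
  (400/1200)×58.9 + (300/1200)×48.7 + (150/1200)×85.1 + (350/1200)×78.3 = 65.2833%
Post-stratified estimate weights by population shares:
  0.1×58.9 + 0.22×48.7 + 0.52×85.1 + 0.16×78.3 = 73.384%

73.4%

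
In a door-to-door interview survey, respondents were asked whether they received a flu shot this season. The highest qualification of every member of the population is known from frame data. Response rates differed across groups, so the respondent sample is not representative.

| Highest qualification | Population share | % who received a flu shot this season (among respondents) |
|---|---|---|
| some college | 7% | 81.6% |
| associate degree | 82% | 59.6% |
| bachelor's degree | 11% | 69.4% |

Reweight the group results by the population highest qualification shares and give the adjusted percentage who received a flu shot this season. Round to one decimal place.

Post-stratification weights by population share, not respondent share:
  some college: 0.07 × 81.6 = 5.712
  associate degree: 0.82 × 59.6 = 48.872
  bachelor's degree: 0.11 × 69.4 = 7.634
Post-stratified estimate = 62.218 → 62.2%.

62.2%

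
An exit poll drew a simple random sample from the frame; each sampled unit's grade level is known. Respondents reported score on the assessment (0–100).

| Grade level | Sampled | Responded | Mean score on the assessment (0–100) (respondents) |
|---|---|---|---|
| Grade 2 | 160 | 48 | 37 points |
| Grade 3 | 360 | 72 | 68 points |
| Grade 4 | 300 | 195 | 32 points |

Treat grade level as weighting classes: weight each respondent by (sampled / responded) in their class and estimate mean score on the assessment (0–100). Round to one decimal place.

48.8

Class response rates: Grade 2 48/160 = 30%, Grade 3 72/360 = 20%, Grade 4 195/300 = 65%.
With weight = n_sampled/n_responded per class, the weighted class total is n_sampled:
  Grade 2: 160 × 37 = 5920
  Grade 3: 360 × 68 = 24,480
  Grade 4: 300 × 32 = 9600
Adjusted estimate = 40,000 / 820 = 48.7805 → 48.8.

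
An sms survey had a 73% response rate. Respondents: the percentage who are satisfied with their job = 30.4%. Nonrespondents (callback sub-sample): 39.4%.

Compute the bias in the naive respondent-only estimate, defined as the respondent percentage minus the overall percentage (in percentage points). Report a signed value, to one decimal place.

-2.4 percentage points

Nonresponse fraction = 1 − 0.73 = 0.27.
Bias = (nonresponse fraction) × (respondent percentage − nonrespondent percentage)
     = 0.27 × (30.4 − 39.4) = 0.27 × -9 = -2.43.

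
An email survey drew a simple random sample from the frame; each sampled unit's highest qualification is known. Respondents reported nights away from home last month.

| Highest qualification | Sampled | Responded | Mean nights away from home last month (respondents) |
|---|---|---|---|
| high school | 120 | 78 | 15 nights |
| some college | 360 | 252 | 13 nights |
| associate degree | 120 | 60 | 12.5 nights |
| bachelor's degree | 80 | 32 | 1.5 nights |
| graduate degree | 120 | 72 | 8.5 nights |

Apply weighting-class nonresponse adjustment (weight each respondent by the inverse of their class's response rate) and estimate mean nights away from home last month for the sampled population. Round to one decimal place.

11.4

Class response rates: high school 78/120 = 65%, some college 252/360 = 70%, associate degree 60/120 = 50%, bachelor's degree 32/80 = 40%, graduate degree 72/120 = 60%.
Each respondent's weight = sampled/responded in their class; summing within a class gives n_sampled, so:
  high school: 120 × 15 = 1800
  some college: 360 × 13 = 4680
  associate degree: 120 × 12.5 = 1500
  bachelor's degree: 80 × 1.5 = 120
  graduate degree: 120 × 8.5 = 1020
Adjusted estimate = 9120 / 800 = 11.4 → 11.4.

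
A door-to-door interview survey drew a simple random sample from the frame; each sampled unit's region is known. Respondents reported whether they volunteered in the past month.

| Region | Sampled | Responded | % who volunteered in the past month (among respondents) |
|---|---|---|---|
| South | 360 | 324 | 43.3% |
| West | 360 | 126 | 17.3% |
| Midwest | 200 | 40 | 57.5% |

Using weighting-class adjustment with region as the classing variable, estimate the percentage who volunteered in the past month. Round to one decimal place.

36.2%

Response rates by class: South 324/360 = 90%, West 126/360 = 35%, Midwest 40/200 = 20%.
Inverse-response-rate weighting restores each class to its sampled count, so class totals weight by n_sampled:
  South: 360 × 43.3 = 15588
  West: 360 × 17.3 = 6228
  Midwest: 200 × 57.5 = 11,500
Adjusted estimate = 33,316 / 920 = 36.213 → 36.2%.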